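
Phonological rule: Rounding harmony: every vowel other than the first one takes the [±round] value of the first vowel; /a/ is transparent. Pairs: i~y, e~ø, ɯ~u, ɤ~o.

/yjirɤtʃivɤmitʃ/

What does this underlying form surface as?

[yjyrotʃyvomytʃ]

/i/ harmonizes with /y/ ([+round]) → [y]
/ɤ/ harmonizes with /y/ ([+round]) → [o]
/i/ harmonizes with /y/ ([+round]) → [y]
/ɤ/ harmonizes with /y/ ([+round]) → [o]
/i/ harmonizes with /y/ ([+round]) → [y]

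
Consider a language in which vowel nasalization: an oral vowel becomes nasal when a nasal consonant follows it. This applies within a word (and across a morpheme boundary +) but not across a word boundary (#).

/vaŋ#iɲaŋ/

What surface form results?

[vãŋ#ĩɲãŋ]

/a/ before nasal /ŋ/ → [ã]
/i/ before nasal /ɲ/ → [ĩ]
/a/ before nasal /ŋ/ → [ã]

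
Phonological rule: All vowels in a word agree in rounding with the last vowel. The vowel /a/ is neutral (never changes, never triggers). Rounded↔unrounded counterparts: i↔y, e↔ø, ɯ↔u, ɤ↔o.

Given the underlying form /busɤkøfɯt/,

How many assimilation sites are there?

/u/ harmonizes with /ɯ/ ([-round]) → [ɯ]
/ø/ harmonizes with /ɯ/ ([-round]) → [e]
2 segments change.

2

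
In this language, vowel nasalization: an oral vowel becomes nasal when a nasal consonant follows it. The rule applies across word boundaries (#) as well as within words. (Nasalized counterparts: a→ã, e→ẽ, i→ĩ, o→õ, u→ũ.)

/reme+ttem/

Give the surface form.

/e/ before nasal /m/ → [ẽ]
/e/ before nasal /m/ → [ẽ]

[rẽme+ttẽm]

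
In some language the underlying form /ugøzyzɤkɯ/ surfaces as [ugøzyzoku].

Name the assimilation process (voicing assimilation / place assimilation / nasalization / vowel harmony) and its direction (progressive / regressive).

/ɤ/→[o] /ɯ/→[u].
Vowels agree with the first vowel, so the harmony is progressive.

vowel harmony, progressive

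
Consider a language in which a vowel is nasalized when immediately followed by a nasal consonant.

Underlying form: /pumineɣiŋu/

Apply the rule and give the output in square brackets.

/u/ before nasal /m/ → [ũ]
/i/ before nasal /n/ → [ĩ]
/i/ before nasal /ŋ/ → [ĩ]

[pũmĩneɣĩŋu]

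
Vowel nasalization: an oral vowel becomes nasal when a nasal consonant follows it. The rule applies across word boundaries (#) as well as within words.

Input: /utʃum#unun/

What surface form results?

[utʃũm#ũnũn]

/u/ before nasal /m/ → [ũ]
/u/ before nasal /n/ → [ũ]
/u/ before nasal /n/ → [ũ]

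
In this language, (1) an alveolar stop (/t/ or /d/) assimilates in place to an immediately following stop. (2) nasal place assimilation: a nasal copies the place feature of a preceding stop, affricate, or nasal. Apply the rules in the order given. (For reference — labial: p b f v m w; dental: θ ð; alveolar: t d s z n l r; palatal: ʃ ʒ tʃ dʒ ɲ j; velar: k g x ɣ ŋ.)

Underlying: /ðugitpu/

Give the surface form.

[ðugippu]

Rule 1: /t/ before /p/ (labial) → [p]
After rule 1: ðugippu
Rule 2: no segment meets the rule's conditions; no change.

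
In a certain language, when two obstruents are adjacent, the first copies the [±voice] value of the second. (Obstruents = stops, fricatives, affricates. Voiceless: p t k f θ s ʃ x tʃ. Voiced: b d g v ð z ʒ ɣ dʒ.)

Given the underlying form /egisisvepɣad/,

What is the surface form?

[egisizvebɣad]

/s/ before /v/ (voiced) → [z]
/p/ before /ɣ/ (voiced) → [b]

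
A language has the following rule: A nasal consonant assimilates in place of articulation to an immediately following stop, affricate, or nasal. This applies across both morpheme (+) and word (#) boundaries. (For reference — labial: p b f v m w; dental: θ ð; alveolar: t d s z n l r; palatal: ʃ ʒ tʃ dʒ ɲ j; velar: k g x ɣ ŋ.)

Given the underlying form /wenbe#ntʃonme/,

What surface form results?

/n/ before /b/ (labial) → [m]
/n/ before /tʃ/ (palatal) → [ɲ]
/n/ before /m/ (labial) → [m]

[wembe#ɲtʃomme]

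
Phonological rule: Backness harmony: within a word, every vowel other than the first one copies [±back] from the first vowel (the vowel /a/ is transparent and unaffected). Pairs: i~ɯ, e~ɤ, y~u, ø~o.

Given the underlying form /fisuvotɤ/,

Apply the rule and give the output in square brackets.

[fisyvøte]

/u/ harmonizes with /i/ ([-back]) → [y]
/o/ harmonizes with /i/ ([-back]) → [ø]
/ɤ/ harmonizes with /i/ ([-back]) → [e]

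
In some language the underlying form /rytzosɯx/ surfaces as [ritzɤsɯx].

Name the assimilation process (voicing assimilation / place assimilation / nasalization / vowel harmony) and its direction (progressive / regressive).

vowel harmony, regressive

/y/→[i] /o/→[ɤ].
Vowels agree with the last vowel, so the harmony is regressive.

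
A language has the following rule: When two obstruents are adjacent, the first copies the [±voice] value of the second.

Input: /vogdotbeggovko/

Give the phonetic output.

[vogdodbeggofko]

/t/ before /b/ (voiced) → [d]
/v/ before /k/ (voiceless) → [f]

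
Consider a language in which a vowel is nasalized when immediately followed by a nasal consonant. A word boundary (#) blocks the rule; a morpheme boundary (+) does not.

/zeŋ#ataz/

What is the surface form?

[zẽŋ#ataz]

/e/ before nasal /ŋ/ → [ẽ]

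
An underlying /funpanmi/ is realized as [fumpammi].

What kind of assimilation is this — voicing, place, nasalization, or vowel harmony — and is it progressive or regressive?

place assimilation, regressive

/n/→[m] /n/→[m].
Each target copies a feature from the following segment, so the direction is regressive.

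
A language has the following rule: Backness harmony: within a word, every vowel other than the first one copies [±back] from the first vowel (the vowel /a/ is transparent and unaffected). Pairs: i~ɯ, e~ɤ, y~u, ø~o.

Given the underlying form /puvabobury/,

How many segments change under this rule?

1

/y/ harmonizes with /u/ ([+back]) → [u]
1 segment changes.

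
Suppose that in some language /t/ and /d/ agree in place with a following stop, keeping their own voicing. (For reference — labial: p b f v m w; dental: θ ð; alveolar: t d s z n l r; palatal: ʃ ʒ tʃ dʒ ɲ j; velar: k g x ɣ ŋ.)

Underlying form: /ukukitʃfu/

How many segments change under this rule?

0

No segment meets the rule's conditions.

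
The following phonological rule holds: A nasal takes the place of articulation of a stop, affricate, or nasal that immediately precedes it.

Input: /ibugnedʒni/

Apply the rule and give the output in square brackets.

[ibugŋedʒɲi]

/n/ after /g/ (velar) → [ŋ]
/n/ after /dʒ/ (palatal) → [ɲ]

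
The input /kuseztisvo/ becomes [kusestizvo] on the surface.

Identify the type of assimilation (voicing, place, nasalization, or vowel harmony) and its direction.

/z/→[s] /s/→[z].
Each target copies a feature from the following segment, so the direction is regressive.

voicing assimilation, regressive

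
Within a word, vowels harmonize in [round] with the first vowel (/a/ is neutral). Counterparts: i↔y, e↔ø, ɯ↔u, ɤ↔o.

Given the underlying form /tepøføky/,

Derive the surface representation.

/ø/ harmonizes with /e/ ([-round]) → [e]
/ø/ harmonizes with /e/ ([-round]) → [e]
/y/ harmonizes with /e/ ([-round]) → [i]

[tepefeki]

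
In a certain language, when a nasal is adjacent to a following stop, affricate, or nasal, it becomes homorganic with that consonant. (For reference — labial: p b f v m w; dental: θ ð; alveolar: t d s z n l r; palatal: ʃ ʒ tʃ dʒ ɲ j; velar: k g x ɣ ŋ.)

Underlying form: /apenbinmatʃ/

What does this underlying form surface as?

[apembimmatʃ]

/n/ before /b/ (labial) → [m]
/n/ before /m/ (labial) → [m]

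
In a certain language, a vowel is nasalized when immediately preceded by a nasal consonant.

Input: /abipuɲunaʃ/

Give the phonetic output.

/u/ after nasal /ɲ/ → [ũ]
/a/ after nasal /n/ → [ã]

[abipuɲũnãʃ]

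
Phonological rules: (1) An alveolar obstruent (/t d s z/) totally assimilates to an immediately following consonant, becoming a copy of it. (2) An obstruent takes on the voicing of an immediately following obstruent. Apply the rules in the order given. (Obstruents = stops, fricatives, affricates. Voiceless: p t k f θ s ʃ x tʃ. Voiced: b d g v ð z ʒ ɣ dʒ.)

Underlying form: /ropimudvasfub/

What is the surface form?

Rule 1: /d/ before /v/ → [v] (total assimilation)
Rule 1: /s/ before /f/ → [f] (total assimilation)
After rule 1: ropimuvvaffub
Rule 2: no segment meets the rule's conditions; no change.

[ropimuvvaffub]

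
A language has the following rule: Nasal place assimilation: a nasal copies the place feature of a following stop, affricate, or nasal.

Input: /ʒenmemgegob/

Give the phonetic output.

/n/ before /m/ (labial) → [m]
/m/ before /g/ (velar) → [ŋ]

[ʒemmeŋgegob]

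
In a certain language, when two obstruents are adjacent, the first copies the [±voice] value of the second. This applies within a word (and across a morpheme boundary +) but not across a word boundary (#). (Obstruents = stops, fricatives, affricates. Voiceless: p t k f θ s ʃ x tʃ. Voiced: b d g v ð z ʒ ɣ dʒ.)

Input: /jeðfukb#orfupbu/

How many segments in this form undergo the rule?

3

/ð/ before /f/ (voiceless) → [θ]
/k/ before /b/ (voiced) → [g]
/p/ before /b/ (voiced) → [b]
3 segments change.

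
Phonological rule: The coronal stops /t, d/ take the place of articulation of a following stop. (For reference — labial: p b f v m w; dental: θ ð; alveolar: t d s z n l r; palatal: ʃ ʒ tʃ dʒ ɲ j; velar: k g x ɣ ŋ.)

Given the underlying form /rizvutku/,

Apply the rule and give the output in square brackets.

/t/ before /k/ (velar) → [k]

[rizvukku]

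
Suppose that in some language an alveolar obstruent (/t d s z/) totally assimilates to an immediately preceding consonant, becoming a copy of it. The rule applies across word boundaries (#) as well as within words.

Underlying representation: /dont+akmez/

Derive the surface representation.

/t/ after /n/ → [n] (total assimilation)

[donn+akmez]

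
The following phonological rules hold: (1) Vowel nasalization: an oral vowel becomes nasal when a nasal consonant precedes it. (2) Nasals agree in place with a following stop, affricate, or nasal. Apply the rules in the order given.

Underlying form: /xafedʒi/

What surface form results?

[xafedʒi]

Rule 1: no segment meets the rule's conditions; no change.
After rule 1: xafedʒi
Rule 2: no segment meets the rule's conditions; no change.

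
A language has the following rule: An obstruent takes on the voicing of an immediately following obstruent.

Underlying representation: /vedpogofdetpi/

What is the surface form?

[vetpogovdetpi]

/d/ before /p/ (voiceless) → [t]
/f/ before /d/ (voiced) → [v]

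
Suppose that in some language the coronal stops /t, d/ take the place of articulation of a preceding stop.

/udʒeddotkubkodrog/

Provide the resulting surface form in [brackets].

no segment meets the rule's conditions; no change.

[udʒeddotkubkodrog]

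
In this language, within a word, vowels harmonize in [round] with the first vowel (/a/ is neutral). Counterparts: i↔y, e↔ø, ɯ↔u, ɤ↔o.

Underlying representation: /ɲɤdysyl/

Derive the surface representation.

[ɲɤdisil]

/y/ harmonizes with /ɤ/ ([-round]) → [i]
/y/ harmonizes with /ɤ/ ([-round]) → [i]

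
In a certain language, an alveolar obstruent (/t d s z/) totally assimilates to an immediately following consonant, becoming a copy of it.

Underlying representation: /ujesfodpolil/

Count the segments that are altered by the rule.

/s/ before /f/ → [f] (total assimilation)
/d/ before /p/ → [p] (total assimilation)
2 segments change.

2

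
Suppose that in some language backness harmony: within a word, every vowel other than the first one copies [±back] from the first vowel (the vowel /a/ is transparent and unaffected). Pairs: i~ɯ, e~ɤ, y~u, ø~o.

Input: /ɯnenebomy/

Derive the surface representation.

[ɯnɤnɤbomu]

/e/ harmonizes with /ɯ/ ([+back]) → [ɤ]
/e/ harmonizes with /ɯ/ ([+back]) → [ɤ]
/y/ harmonizes with /ɯ/ ([+back]) → [u]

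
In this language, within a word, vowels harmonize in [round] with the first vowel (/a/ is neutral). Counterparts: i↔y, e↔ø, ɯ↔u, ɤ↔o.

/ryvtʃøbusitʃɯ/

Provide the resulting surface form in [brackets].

/i/ harmonizes with /y/ ([+round]) → [y]
/ɯ/ harmonizes with /y/ ([+round]) → [u]

[ryvtʃøbusytʃu]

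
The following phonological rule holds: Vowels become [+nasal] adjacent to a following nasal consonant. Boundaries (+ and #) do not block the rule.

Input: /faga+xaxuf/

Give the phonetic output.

[faga+xaxuf]

no segment meets the rule's conditions; no change.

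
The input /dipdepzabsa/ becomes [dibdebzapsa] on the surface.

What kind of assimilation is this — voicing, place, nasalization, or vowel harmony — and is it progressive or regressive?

/p/→[b] /p/→[b] /b/→[p].
Each target copies a feature from the following segment, so the direction is regressive.

voicing assimilation, regressive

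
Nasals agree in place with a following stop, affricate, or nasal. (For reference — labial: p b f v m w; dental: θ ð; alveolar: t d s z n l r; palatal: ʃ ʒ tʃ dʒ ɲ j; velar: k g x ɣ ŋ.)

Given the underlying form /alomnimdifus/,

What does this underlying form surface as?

[alonnindifus]

/m/ before /n/ (alveolar) → [n]
/m/ before /d/ (alveolar) → [n]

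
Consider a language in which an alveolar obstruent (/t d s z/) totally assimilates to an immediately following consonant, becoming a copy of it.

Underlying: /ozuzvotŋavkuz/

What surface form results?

/z/ before /v/ → [v] (total assimilation)
/t/ before /ŋ/ → [ŋ] (total assimilation)

[ozuvvoŋŋavkuz]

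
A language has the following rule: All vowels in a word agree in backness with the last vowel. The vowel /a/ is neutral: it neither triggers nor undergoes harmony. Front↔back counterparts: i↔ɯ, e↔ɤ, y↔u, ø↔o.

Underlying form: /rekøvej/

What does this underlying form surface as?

no segment meets the rule's conditions; no change.

[rekøvej]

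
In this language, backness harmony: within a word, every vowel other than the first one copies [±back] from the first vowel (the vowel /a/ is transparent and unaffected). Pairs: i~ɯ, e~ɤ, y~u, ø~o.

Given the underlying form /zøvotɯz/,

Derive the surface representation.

/o/ harmonizes with /ø/ ([-back]) → [ø]
/ɯ/ harmonizes with /ø/ ([-back]) → [i]

[zøvøtiz]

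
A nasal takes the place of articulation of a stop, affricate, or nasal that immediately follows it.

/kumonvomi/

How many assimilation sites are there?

No segment meets the rule's conditions.

0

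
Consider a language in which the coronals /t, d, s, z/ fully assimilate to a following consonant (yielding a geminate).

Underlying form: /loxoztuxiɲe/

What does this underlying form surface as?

[loxottuxiɲe]

/z/ before /t/ → [t] (total assimilation)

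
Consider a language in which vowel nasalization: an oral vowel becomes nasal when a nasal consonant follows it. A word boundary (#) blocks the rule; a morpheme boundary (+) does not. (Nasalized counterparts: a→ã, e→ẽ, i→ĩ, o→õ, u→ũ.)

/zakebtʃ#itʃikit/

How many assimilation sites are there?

No segment meets the rule's conditions.

0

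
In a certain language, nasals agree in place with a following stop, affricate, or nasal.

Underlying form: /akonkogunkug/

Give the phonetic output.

[akoŋkoguŋkug]

/n/ before /k/ (velar) → [ŋ]
/n/ before /k/ (velar) → [ŋ]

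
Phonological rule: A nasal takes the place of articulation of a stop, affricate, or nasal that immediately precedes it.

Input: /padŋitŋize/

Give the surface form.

[padnitnize]

/ŋ/ after /d/ (alveolar) → [n]
/ŋ/ after /t/ (alveolar) → [n]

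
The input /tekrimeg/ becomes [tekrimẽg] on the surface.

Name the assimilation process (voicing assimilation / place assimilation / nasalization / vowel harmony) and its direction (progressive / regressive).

nasalization, progressive

/e/→[ẽ].
Each target copies a feature from the preceding segment, so the direction is progressive.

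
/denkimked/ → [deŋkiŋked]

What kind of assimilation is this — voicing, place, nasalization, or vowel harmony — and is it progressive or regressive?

/n/→[ŋ] /m/→[ŋ].
Each target copies a feature from the following segment, so the direction is regressive.

place assimilation, regressive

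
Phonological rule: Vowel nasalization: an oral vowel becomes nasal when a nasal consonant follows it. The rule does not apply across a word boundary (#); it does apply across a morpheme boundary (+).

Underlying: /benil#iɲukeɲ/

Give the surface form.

/e/ before nasal /n/ → [ẽ]
/i/ before nasal /ɲ/ → [ĩ]
/e/ before nasal /ɲ/ → [ẽ]

[bẽnil#ĩɲukẽɲ]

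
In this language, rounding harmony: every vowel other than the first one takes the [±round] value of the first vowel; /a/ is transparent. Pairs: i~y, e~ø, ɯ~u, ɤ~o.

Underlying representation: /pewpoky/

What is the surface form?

[pewpɤki]

/o/ harmonizes with /e/ ([-round]) → [ɤ]
/y/ harmonizes with /e/ ([-round]) → [i]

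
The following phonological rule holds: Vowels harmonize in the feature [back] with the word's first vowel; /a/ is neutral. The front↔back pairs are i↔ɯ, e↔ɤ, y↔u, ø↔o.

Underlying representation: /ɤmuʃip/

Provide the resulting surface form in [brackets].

[ɤmuʃɯp]

/i/ harmonizes with /ɤ/ ([+back]) → [ɯ]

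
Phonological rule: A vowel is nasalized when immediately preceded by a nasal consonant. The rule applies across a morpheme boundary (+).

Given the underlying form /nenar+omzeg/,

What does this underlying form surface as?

[nẽnãr+omzeg]

/e/ after nasal /n/ → [ẽ]
/a/ after nasal /n/ → [ã]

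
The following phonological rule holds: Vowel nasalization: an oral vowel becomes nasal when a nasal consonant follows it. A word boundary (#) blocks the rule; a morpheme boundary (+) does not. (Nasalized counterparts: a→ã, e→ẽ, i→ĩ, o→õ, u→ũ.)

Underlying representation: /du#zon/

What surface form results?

[du#zõn]

/o/ before nasal /n/ → [õ]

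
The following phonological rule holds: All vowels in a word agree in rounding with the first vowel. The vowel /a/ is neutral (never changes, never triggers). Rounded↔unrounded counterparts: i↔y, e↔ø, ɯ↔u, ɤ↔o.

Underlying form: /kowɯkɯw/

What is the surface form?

/ɯ/ harmonizes with /o/ ([+round]) → [u]
/ɯ/ harmonizes with /o/ ([+round]) → [u]

[kowukuw]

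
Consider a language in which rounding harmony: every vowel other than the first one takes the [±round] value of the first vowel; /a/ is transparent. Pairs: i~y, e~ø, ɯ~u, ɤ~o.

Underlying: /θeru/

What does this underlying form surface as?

[θerɯ]

/u/ harmonizes with /e/ ([-round]) → [ɯ]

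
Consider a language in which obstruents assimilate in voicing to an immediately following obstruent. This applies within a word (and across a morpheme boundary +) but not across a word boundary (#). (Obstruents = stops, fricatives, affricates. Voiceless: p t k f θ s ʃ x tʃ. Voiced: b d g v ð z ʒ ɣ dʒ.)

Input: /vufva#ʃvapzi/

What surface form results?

/f/ before /v/ (voiced) → [v]
/ʃ/ before /v/ (voiced) → [ʒ]
/p/ before /z/ (voiced) → [b]

[vuvva#ʒvabzi]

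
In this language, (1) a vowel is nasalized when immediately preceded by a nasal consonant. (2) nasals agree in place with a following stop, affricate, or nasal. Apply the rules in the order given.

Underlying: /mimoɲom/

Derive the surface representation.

Rule 1: /i/ after nasal /m/ → [ĩ]
Rule 1: /o/ after nasal /m/ → [õ]
Rule 1: /o/ after nasal /ɲ/ → [õ]
After rule 1: mĩmõɲõm
Rule 2: no segment meets the rule's conditions; no change.

[mĩmõɲõm]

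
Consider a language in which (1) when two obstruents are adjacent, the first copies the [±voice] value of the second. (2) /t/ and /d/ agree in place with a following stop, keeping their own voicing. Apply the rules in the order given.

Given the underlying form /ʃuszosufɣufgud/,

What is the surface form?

Rule 1: /s/ before /z/ (voiced) → [z]
Rule 1: /f/ before /ɣ/ (voiced) → [v]
Rule 1: /f/ before /g/ (voiced) → [v]
After rule 1: ʃuzzosuvɣuvgud
Rule 2: no segment meets the rule's conditions; no change.

[ʃuzzosuvɣuvgud]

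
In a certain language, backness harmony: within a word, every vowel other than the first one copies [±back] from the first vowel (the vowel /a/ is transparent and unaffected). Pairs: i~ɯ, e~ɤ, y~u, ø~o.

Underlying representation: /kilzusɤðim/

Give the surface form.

/u/ harmonizes with /i/ ([-back]) → [y]
/ɤ/ harmonizes with /i/ ([-back]) → [e]

[kilzyseðim]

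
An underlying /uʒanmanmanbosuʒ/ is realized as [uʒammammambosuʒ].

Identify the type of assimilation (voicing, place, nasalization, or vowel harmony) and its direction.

place assimilation, regressive

/n/→[m] /n/→[m] /n/→[m].
Each target copies a feature from the following segment, so the direction is regressive.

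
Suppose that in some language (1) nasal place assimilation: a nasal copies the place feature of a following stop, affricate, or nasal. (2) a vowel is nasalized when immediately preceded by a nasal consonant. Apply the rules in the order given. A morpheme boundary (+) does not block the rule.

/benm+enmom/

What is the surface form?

Rule 1: /n/ before /m/ (labial) → [m]
Rule 1: /n/ before /m/ (labial) → [m]
After rule 1: bemm+emmom
Rule 2: /e/ after nasal /m/ → [ẽ]
Rule 2: /o/ after nasal /m/ → [õ]

[bemm+ẽmmõm]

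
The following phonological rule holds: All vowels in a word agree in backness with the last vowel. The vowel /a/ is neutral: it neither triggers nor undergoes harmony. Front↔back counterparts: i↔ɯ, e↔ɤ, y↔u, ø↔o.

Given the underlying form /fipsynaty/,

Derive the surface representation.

[fipsynaty]

no segment meets the rule's conditions; no change.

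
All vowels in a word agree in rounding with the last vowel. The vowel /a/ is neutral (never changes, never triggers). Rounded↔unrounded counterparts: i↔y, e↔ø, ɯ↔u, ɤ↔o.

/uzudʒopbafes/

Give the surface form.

[ɯzɯdʒɤpbafes]

/u/ harmonizes with /e/ ([-round]) → [ɯ]
/u/ harmonizes with /e/ ([-round]) → [ɯ]
/o/ harmonizes with /e/ ([-round]) → [ɤ]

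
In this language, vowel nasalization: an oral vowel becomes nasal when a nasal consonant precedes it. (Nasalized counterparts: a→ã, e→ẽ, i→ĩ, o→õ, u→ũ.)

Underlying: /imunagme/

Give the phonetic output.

[imũnãgmẽ]

/u/ after nasal /m/ → [ũ]
/a/ after nasal /n/ → [ã]
/e/ after nasal /m/ → [ẽ]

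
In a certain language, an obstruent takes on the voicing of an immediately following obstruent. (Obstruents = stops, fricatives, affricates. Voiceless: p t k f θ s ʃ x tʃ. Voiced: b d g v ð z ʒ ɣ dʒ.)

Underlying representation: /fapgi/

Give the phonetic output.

/p/ before /g/ (voiced) → [b]

[fabgi]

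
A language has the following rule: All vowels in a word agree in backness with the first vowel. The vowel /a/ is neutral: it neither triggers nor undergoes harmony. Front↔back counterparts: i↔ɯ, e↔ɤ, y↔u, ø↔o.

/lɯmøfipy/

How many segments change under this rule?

/ø/ harmonizes with /ɯ/ ([+back]) → [o]
/i/ harmonizes with /ɯ/ ([+back]) → [ɯ]
/y/ harmonizes with /ɯ/ ([+back]) → [u]
3 segments change.

3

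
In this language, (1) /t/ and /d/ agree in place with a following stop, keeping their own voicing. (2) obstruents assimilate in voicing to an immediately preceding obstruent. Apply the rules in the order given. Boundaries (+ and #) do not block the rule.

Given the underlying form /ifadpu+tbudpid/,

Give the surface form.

[ifabbu+ppubbid]

Rule 1: /d/ before /p/ (labial) → [b]
Rule 1: /t/ before /b/ (labial) → [p]
Rule 1: /d/ before /p/ (labial) → [b]
After rule 1: ifabpu+pbubpid
Rule 2: /p/ after /b/ (voiced) → [b]
Rule 2: /b/ after /p/ (voiceless) → [p]
Rule 2: /p/ after /b/ (voiced) → [b]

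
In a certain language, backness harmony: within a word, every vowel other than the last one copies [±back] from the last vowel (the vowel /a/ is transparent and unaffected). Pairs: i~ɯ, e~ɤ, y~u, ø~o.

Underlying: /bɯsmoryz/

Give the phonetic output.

[bismøryz]

/ɯ/ harmonizes with /y/ ([-back]) → [i]
/o/ harmonizes with /y/ ([-back]) → [ø]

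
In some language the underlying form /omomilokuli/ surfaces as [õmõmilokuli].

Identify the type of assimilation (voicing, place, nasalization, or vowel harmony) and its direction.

nasalization, regressive

/o/→[õ] /o/→[õ].
Each target copies a feature from the following segment, so the direction is regressive.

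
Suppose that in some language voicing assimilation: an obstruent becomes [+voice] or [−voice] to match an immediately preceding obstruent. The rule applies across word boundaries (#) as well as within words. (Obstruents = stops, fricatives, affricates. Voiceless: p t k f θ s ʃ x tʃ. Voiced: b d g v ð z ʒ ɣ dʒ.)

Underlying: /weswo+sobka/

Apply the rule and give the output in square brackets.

[weswo+sobga]

/k/ after /b/ (voiced) → [g]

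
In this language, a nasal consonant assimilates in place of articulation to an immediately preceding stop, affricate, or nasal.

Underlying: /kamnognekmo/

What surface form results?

[kammogŋekŋo]

/n/ after /m/ (labial) → [m]
/n/ after /g/ (velar) → [ŋ]
/m/ after /k/ (velar) → [ŋ]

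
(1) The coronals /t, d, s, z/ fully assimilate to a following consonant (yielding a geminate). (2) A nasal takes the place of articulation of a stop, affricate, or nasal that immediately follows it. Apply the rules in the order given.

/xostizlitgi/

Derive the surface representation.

[xottilliggi]

Rule 1: /s/ before /t/ → [t] (total assimilation)
Rule 1: /z/ before /l/ → [l] (total assimilation)
Rule 1: /t/ before /g/ → [g] (total assimilation)
After rule 1: xottilliggi
Rule 2: no segment meets the rule's conditions; no change.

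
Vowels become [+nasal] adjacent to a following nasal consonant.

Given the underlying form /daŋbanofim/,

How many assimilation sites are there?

/a/ before nasal /ŋ/ → [ã]
/a/ before nasal /n/ → [ã]
/i/ before nasal /m/ → [ĩ]
3 segments change.

3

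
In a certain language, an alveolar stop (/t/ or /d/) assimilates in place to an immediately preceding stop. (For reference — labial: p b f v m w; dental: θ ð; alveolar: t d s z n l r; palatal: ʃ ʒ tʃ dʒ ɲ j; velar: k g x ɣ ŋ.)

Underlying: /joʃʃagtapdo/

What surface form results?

[joʃʃagkapbo]

/t/ after /g/ (velar) → [k]
/d/ after /p/ (labial) → [b]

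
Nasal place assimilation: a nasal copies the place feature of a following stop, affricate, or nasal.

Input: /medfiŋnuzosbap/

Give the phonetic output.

[medfinnuzosbap]

/ŋ/ before /n/ (alveolar) → [n]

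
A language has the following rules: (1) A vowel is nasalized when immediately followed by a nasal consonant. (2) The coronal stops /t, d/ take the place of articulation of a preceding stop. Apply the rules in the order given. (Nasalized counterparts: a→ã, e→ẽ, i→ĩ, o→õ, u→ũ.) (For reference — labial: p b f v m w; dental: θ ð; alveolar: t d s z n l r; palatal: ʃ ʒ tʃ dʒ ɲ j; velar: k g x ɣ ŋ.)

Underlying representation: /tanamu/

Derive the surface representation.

[tãnãmu]

Rule 1: /a/ before nasal /n/ → [ã]
Rule 1: /a/ before nasal /m/ → [ã]
After rule 1: tãnãmu
Rule 2: no segment meets the rule's conditions; no change.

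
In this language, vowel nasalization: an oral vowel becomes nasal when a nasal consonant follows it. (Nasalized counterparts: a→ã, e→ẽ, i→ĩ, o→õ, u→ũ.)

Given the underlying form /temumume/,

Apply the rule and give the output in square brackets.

[tẽmũmũme]

/e/ before nasal /m/ → [ẽ]
/u/ before nasal /m/ → [ũ]
/u/ before nasal /m/ → [ũ]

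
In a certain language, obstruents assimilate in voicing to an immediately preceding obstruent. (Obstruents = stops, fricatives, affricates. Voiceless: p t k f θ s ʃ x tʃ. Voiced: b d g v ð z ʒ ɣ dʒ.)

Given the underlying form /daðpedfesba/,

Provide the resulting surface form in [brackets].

[daðbedvespa]

/p/ after /ð/ (voiced) → [b]
/f/ after /d/ (voiced) → [v]
/b/ after /s/ (voiceless) → [p]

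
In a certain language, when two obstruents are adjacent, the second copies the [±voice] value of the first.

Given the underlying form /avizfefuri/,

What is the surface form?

[avizvefuri]

/f/ after /z/ (voiced) → [v]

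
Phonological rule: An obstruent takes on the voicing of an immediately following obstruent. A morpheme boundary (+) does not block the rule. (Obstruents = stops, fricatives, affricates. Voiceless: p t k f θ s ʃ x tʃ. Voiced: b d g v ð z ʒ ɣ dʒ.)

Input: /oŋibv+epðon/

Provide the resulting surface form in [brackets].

/p/ before /ð/ (voiced) → [b]

[oŋibv+ebðon]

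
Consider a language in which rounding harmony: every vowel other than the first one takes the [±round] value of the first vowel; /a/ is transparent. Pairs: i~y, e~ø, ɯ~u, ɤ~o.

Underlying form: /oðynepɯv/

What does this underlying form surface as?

/e/ harmonizes with /o/ ([+round]) → [ø]
/ɯ/ harmonizes with /o/ ([+round]) → [u]

[oðynøpuv]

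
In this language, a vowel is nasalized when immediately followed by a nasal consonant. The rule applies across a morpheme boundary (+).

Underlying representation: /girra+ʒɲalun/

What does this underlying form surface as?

/u/ before nasal /n/ → [ũ]

[girra+ʒɲalũn]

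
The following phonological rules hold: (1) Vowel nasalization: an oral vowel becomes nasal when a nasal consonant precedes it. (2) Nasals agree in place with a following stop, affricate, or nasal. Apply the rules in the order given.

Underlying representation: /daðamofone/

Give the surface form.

Rule 1: /o/ after nasal /m/ → [õ]
Rule 1: /e/ after nasal /n/ → [ẽ]
After rule 1: daðamõfonẽ
Rule 2: no segment meets the rule's conditions; no change.

[daðamõfonẽ]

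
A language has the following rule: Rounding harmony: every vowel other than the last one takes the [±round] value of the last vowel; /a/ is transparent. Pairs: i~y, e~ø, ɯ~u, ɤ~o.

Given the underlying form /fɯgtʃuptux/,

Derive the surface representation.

[fugtʃuptux]

/ɯ/ harmonizes with /u/ ([+round]) → [u]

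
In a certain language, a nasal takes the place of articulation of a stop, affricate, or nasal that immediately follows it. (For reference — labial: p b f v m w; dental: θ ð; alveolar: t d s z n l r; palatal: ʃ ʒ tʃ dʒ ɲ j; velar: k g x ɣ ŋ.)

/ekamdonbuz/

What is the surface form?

/m/ before /d/ (alveolar) → [n]
/n/ before /b/ (labial) → [m]

[ekandombuz]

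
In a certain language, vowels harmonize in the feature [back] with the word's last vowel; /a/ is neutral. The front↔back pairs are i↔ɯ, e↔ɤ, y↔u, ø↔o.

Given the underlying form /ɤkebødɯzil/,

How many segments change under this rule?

/ɤ/ harmonizes with /i/ ([-back]) → [e]
/ɯ/ harmonizes with /i/ ([-back]) → [i]
2 segments change.

2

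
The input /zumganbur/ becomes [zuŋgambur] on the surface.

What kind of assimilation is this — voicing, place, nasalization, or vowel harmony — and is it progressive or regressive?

/m/→[ŋ] /n/→[m].
Each target copies a feature from the following segment, so the direction is regressive.

place assimilation, regressive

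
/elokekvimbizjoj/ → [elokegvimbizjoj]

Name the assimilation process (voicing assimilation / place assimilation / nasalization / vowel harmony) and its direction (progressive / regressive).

voicing assimilation, regressive

/k/→[g].
Each target copies a feature from the following segment, so the direction is regressive.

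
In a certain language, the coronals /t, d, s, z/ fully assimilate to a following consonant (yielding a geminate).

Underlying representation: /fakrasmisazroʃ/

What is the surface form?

[fakrammisarroʃ]

/s/ before /m/ → [m] (total assimilation)
/z/ before /r/ → [r] (total assimilation)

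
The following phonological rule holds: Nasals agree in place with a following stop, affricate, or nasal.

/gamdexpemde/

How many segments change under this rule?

2

/m/ before /d/ (alveolar) → [n]
/m/ before /d/ (alveolar) → [n]
2 segments change.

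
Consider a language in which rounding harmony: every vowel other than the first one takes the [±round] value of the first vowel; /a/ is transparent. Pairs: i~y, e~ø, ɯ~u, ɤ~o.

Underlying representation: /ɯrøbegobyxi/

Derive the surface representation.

/ø/ harmonizes with /ɯ/ ([-round]) → [e]
/o/ harmonizes with /ɯ/ ([-round]) → [ɤ]
/y/ harmonizes with /ɯ/ ([-round]) → [i]

[ɯrebegɤbixi]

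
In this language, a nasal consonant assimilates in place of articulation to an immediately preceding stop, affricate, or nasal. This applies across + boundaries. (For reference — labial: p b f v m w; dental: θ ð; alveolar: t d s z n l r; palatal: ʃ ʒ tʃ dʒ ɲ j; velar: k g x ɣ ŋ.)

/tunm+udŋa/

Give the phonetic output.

[tunn+udna]

/m/ after /n/ (alveolar) → [n]
/ŋ/ after /d/ (alveolar) → [n]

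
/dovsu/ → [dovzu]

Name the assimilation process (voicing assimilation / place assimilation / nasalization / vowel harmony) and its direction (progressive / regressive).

voicing assimilation, progressive

/s/→[z].
Each target copies a feature from the preceding segment, so the direction is progressive.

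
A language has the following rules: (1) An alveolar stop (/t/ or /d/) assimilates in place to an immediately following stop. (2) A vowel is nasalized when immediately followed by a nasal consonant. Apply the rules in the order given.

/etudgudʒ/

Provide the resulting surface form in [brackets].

Rule 1: /d/ before /g/ (velar) → [g]
After rule 1: etuggudʒ
Rule 2: no segment meets the rule's conditions; no change.

[etuggudʒ]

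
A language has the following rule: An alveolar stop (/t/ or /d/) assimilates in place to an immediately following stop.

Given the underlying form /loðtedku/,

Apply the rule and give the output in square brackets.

[loðtegku]

/d/ before /k/ (velar) → [g]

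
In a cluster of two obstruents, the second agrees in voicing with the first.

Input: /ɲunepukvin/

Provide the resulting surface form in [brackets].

[ɲunepukfin]

/v/ after /k/ (voiceless) → [f]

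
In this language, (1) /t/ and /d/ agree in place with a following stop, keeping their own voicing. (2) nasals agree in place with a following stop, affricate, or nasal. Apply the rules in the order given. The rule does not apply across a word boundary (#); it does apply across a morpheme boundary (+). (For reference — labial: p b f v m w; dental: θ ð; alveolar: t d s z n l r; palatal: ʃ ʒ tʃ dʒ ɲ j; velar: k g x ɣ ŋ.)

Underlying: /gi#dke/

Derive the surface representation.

Rule 1: /d/ before /k/ (velar) → [g]
After rule 1: gi#gke
Rule 2: no segment meets the rule's conditions; no change.

[gi#gke]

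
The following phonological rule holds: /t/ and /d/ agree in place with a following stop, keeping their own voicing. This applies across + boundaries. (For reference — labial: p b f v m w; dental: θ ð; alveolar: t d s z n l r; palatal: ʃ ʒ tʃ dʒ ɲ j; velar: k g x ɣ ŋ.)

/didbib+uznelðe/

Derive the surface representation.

/d/ before /b/ (labial) → [b]

[dibbib+uznelðe]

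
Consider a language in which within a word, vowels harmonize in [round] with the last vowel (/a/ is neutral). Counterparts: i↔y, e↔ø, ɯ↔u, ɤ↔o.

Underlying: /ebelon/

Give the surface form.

/e/ harmonizes with /o/ ([+round]) → [ø]
/e/ harmonizes with /o/ ([+round]) → [ø]

[øbølon]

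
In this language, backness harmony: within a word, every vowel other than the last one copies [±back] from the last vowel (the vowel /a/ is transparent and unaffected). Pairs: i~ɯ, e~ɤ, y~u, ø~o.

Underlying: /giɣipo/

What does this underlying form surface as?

/i/ harmonizes with /o/ ([+back]) → [ɯ]
/i/ harmonizes with /o/ ([+back]) → [ɯ]

[gɯɣɯpo]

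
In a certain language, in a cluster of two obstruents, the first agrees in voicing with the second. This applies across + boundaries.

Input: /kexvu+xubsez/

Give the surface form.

[keɣvu+xupsez]

/x/ before /v/ (voiced) → [ɣ]
/b/ before /s/ (voiceless) → [p]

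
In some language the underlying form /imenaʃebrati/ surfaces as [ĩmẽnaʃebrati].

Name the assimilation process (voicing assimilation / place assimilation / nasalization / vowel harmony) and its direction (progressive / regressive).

/i/→[ĩ] /e/→[ẽ].
Each target copies a feature from the following segment, so the direction is regressive.

nasalization, regressive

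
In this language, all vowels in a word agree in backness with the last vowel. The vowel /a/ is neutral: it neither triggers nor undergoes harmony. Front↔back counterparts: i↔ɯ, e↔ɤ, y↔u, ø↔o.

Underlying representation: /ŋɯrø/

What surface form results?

[ŋirø]

/ɯ/ harmonizes with /ø/ ([-back]) → [i]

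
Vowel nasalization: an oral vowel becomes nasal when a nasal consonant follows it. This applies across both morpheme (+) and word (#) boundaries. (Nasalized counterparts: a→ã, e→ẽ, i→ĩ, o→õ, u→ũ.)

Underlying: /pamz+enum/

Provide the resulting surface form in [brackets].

/a/ before nasal /m/ → [ã]
/e/ before nasal /n/ → [ẽ]
/u/ before nasal /m/ → [ũ]

[pãmz+ẽnũm]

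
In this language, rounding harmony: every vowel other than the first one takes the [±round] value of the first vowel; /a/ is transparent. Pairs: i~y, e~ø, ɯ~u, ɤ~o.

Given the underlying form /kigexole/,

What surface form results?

/o/ harmonizes with /i/ ([-round]) → [ɤ]

[kigexɤle]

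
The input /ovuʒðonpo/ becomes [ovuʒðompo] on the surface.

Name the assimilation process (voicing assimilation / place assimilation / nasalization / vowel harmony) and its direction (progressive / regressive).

/n/→[m].
Each target copies a feature from the following segment, so the direction is regressive.

place assimilation, regressive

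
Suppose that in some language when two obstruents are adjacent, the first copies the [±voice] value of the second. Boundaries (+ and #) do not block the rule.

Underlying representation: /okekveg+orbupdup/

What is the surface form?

[okegveg+orbubdup]

/k/ before /v/ (voiced) → [g]
/p/ before /d/ (voiced) → [b]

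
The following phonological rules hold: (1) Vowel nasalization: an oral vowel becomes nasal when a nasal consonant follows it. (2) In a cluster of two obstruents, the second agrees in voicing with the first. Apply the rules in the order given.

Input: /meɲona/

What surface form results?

[mẽɲõna]

Rule 1: /e/ before nasal /ɲ/ → [ẽ]
Rule 1: /o/ before nasal /n/ → [õ]
After rule 1: mẽɲõna
Rule 2: no segment meets the rule's conditions; no change.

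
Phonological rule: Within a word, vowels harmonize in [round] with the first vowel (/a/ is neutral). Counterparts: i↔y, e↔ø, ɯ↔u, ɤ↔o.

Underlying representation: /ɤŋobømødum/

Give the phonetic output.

/o/ harmonizes with /ɤ/ ([-round]) → [ɤ]
/ø/ harmonizes with /ɤ/ ([-round]) → [e]
/ø/ harmonizes with /ɤ/ ([-round]) → [e]
/u/ harmonizes with /ɤ/ ([-round]) → [ɯ]

[ɤŋɤbemedɯm]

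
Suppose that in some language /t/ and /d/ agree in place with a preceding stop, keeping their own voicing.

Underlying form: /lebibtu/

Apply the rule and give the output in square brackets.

[lebibpu]

/t/ after /b/ (labial) → [p]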